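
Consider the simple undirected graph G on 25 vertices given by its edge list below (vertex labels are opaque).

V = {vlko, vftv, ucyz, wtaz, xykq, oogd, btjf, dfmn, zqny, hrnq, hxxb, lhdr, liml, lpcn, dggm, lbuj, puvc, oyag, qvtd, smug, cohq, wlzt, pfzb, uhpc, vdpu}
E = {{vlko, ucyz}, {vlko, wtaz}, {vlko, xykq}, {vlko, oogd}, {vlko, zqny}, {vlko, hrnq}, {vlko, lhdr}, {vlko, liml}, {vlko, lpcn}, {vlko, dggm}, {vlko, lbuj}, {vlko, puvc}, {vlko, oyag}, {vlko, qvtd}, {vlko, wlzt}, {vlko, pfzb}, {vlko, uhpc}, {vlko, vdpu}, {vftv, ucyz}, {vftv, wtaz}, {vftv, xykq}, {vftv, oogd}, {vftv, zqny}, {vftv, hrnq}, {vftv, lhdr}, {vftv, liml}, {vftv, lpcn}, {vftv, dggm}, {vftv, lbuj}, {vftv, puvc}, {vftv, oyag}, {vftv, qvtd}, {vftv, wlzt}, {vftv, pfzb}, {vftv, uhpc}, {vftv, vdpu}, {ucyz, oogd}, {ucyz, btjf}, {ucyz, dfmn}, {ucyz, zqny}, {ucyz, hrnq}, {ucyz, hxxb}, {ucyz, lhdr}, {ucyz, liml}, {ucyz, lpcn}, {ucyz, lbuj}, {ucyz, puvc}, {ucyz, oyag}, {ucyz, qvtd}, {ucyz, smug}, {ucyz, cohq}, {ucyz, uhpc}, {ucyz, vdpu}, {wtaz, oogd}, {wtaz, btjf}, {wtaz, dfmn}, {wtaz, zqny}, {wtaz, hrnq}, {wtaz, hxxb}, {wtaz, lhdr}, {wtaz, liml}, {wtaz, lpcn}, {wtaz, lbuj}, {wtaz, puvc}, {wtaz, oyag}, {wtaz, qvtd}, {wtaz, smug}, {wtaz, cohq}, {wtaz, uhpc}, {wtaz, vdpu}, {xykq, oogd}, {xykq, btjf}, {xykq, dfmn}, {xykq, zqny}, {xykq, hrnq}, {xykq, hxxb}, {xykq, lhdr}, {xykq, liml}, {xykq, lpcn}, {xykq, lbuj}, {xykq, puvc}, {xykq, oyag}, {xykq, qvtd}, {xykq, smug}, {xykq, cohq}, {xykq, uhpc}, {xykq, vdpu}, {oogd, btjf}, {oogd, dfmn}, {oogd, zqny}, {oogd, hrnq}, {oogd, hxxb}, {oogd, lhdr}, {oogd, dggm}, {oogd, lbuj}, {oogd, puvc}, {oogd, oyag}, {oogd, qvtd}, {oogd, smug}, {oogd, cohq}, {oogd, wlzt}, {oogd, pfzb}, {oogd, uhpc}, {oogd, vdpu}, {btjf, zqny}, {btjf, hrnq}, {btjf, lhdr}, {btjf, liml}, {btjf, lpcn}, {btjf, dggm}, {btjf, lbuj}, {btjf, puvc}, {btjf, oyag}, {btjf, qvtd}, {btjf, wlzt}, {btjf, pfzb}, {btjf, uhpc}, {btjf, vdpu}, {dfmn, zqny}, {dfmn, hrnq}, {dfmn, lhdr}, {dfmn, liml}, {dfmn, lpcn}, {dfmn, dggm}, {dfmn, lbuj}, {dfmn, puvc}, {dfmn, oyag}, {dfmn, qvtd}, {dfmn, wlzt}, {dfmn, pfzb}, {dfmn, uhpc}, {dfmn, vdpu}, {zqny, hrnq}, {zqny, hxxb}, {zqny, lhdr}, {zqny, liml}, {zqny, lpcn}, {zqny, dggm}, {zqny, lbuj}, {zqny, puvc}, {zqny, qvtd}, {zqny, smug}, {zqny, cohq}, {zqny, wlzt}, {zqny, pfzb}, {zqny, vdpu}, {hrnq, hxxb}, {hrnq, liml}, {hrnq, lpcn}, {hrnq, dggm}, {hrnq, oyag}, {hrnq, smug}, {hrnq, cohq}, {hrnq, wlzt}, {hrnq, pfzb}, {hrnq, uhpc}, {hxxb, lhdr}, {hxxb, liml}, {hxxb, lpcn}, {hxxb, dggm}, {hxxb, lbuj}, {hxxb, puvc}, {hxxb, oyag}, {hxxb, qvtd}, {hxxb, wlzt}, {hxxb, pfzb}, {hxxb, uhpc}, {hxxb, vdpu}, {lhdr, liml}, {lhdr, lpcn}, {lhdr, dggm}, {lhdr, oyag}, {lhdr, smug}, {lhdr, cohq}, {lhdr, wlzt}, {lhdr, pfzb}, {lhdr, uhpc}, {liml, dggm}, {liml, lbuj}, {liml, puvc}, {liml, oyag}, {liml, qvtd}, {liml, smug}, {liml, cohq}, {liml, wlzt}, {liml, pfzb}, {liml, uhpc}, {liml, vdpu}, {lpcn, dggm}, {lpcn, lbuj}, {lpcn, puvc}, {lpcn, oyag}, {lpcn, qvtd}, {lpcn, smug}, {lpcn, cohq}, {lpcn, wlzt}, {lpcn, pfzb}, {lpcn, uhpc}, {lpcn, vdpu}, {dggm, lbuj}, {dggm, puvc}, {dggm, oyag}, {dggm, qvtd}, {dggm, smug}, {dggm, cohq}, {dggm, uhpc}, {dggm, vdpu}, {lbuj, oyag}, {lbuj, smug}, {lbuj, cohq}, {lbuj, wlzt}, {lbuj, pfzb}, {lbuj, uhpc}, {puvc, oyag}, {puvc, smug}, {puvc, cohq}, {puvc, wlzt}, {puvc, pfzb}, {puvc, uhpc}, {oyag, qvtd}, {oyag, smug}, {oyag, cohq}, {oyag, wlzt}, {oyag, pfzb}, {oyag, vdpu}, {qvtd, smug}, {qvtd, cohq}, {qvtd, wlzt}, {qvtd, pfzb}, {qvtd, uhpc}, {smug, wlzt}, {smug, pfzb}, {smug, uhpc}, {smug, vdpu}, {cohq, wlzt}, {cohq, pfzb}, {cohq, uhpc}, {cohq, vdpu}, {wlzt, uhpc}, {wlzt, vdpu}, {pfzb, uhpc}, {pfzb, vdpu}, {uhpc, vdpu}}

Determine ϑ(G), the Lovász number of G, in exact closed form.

deg(ucyz) = 19; N(ucyz) = {vlko, vftv, oogd, btjf, dfmn, zqny, hrnq, hxxb, lhdr, liml, lpcn, lbuj, puvc, oyag, qvtd, smug, cohq, uhpc, vdpu}.
deg(uhpc) = 22; N(uhpc) = {vlko, vftv, ucyz, wtaz, xykq, oogd, btjf, dfmn, hrnq, hxxb, lhdr, liml, lpcn, dggm, lbuj, puvc, qvtd, smug, cohq, wlzt, pfzb, vdpu}.
N(dggm) = {vlko, vftv, oogd, btjf, dfmn, zqny, hrnq, hxxb, lhdr, liml, lpcn, lbuj, puvc, oyag, qvtd, smug, cohq, uhpc, vdpu}, |N(dggm)| = 19.
deg(xykq) = 19; N(xykq) = {vlko, vftv, oogd, btjf, dfmn, zqny, hrnq, hxxb, lhdr, liml, lpcn, lbuj, puvc, oyag, qvtd, smug, cohq, uhpc, vdpu}.
Complete 5-partite, parts [7, 6, 6, 3, 3]: perfect, ϑ = α = 7.
Numerically 7.0000000.
Check 7 ≤ 7 ≤ 7: collapsed.

7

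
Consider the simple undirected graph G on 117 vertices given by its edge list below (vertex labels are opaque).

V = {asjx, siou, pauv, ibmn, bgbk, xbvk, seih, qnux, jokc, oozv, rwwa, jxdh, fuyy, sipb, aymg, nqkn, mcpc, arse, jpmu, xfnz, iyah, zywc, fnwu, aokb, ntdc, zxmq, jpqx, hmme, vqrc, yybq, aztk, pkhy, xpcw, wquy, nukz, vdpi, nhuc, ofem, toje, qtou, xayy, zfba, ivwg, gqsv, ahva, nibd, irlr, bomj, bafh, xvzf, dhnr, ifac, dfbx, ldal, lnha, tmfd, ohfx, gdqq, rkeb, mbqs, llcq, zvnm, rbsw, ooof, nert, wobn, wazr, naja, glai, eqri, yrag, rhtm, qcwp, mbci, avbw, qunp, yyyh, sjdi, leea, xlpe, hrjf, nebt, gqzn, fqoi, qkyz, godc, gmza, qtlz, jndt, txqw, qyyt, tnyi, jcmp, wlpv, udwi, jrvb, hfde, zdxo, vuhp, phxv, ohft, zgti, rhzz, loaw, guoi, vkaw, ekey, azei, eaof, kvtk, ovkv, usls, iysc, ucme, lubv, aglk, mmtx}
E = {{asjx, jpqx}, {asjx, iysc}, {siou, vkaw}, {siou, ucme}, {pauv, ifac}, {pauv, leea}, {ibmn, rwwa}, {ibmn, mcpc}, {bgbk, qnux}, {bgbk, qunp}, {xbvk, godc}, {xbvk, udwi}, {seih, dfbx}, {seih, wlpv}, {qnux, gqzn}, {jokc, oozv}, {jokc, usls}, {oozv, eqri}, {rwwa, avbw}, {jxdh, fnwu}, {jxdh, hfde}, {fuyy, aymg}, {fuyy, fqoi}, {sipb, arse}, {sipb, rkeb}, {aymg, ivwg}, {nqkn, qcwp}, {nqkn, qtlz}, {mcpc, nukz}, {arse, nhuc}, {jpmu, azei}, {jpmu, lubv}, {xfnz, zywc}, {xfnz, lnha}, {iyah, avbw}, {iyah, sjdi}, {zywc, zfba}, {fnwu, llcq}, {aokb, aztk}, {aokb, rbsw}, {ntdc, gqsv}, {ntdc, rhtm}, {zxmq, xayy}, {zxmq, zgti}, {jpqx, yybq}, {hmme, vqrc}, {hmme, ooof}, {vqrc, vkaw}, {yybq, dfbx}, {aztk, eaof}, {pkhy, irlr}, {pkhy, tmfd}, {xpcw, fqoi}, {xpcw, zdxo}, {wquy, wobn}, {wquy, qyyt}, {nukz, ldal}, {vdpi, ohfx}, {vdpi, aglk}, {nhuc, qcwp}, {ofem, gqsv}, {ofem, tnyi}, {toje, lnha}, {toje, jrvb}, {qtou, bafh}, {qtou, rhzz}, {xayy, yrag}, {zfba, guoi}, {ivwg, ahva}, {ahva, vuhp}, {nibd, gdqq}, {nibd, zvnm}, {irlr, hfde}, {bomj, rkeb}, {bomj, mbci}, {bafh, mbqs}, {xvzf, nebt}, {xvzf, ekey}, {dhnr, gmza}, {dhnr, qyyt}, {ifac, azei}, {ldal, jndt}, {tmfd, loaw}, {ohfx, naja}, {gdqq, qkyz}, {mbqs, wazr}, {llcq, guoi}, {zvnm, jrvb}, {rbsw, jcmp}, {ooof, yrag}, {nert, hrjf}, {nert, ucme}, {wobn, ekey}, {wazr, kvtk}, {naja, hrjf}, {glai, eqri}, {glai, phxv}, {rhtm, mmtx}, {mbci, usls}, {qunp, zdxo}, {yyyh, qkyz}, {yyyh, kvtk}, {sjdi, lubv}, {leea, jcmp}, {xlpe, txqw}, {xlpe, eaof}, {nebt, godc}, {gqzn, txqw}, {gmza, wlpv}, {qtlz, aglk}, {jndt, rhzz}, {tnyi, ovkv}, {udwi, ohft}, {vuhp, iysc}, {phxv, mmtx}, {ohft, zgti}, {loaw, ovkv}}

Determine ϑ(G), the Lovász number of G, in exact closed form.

117*cos(pi/117)/(cos(pi/117) + 1)

deg(vkaw) = 2; N(vkaw) = {siou, vqrc}.
deg(fuyy) = 2; N(fuyy) = {aymg, fqoi}.
deg(xlpe) = 2; N(xlpe) = {txqw, eaof}.
N(llcq) = {fnwu, guoi}, |N(llcq)| = 2.
G on 117 vertices is 2-regular; the odd cycle C_{117}.
A has 59 distinct eigenvalues ≈ [2.0, 1.997, 1.988, 1.974, 1.954, 1.928, 1.897, 1.86, 1.818, 1.771, 1.718, 1.661, 1.599, 1.532, 1.461, 1.385, 1.306, 1.223, 1.136, 1.046, 0.953, 0.857, 0.759, 0.659, 0.556, 0.453, 0.347, 0.241, 0.134, 0.027, -0.081, -0.188, -0.294, -0.4, -0.505, -0.608, -0.709, -0.809, -0.906, -1.0, -1.092, -1.18, -1.265, -1.346, -1.424, -1.497, -1.566, -1.631, -1.69, -1.745, -1.795, -1.84, -1.879, -1.913, -1.942, -1.965, -1.982, -1.994, -1.999].
With N=117: ϑ(G) = 117·(-(-1)*2*cos(pi/117))/(2−(-2*cos(pi/117))) = 117*cos(pi/117)/(cos(pi/117) + 1).
Numerically 58.48945.
α=58, χ(Ḡ)=59; ϑ=117*cos(pi/117)/(cos(pi/117) + 1) lies between (both strict).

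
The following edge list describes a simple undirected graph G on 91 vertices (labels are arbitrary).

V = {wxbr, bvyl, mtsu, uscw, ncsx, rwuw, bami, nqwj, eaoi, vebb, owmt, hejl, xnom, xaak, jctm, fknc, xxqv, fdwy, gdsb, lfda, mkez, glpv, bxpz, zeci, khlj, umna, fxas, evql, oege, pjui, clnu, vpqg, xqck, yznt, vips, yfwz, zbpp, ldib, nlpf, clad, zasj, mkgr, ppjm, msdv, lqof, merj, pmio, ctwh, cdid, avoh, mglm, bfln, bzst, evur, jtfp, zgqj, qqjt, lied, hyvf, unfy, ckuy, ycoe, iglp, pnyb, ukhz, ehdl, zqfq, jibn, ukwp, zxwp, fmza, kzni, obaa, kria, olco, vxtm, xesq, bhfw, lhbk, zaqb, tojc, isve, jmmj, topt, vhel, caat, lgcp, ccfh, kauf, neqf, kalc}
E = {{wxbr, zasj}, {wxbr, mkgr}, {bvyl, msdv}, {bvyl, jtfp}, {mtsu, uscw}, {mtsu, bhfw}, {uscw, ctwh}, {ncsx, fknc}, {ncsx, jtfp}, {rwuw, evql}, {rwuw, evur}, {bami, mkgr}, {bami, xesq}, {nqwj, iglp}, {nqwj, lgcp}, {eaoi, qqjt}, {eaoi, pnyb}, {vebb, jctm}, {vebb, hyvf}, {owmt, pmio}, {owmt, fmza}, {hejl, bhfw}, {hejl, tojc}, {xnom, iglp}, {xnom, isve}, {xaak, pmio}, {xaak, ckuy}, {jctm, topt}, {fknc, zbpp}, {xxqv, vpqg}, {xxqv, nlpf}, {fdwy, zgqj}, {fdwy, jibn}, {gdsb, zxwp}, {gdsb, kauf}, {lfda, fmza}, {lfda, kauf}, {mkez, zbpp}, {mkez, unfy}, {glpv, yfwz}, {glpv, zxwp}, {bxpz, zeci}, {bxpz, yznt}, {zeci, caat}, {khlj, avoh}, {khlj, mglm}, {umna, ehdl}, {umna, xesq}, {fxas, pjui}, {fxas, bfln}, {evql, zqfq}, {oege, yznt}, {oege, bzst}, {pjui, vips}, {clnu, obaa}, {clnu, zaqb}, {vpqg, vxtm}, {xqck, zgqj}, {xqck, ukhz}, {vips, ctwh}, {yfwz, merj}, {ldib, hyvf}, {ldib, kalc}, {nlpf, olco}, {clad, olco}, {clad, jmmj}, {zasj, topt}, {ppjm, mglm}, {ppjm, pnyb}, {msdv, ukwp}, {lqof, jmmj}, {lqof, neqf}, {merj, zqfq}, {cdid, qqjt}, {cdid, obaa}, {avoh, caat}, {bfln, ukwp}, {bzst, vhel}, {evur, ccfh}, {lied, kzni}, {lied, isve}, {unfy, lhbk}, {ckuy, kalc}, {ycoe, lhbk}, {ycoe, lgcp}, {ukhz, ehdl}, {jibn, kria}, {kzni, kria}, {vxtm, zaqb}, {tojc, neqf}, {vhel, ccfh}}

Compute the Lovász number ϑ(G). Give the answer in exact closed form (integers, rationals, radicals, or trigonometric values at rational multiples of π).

N(khlj) = {avoh, mglm}, |N(khlj)| = 2.
Vertex lfda has 2 neighbors: fmza, kauf.
N(xaak) = {pmio, ckuy}, |N(xaak)| = 2.
N(msdv) = {bvyl, ukwp}, |N(msdv)| = 2.
Regular of degree 2 on 91 vertices: the odd cycle C_{91}.
spec(A) ≈ [2.0, 1.995, 1.981, 1.957, 1.924, 1.882, 1.831, 1.771, 1.703, 1.626, 1.542, 1.45, 1.352, 1.247, 1.136, 1.02, 0.899, 0.773, 0.644, 0.512, 0.377, 0.241, 0.104, -0.035, -0.172, -0.309, -0.445, -0.579, -0.709, -0.837, -0.96, -1.079, -1.192, -1.3, -1.402, -1.497, -1.585, -1.665, -1.738, -1.802, -1.858, -1.904, -1.942, -1.97, -1.989, -1.999] (distinct, 3 d.p.).
Lovász (edge-transitive): ϑ = −91·(-2*cos(pi/91))/((2)−(-2*cos(pi/91))) = 91*cos(pi/91)/(cos(pi/91) + 1).
≈ 45.486440158 (to 9 d.p.).
Check 45 ≤ 91*cos(pi/91)/(cos(pi/91) + 1) ≤ 46: both strict.

91*cos(pi/91)/(cos(pi/91) + 1)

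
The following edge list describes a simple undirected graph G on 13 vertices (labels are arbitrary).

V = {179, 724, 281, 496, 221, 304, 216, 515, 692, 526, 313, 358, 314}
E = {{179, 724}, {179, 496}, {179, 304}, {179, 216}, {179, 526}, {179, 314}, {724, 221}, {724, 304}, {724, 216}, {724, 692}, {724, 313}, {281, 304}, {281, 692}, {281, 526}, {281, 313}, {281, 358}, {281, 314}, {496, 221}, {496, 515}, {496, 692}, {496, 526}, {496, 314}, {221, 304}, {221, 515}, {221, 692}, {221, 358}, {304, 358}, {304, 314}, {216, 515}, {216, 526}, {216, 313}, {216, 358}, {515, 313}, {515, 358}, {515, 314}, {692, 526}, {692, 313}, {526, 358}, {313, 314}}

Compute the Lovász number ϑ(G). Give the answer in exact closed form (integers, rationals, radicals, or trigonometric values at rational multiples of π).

sqrt(13)

Vertex 281 has 6 neighbors: 304, 692, 526, 313, 358, 314.
deg(216) = 6; N(216) = {179, 724, 515, 526, 313, 358}.
N(526) = {179, 281, 496, 216, 692, 358}, |N(526)| = 6.
deg(724) = 6; N(724) = {179, 221, 304, 216, 692, 313}.
6-regular, N=13; strongly regular (13,6,2,3).
spec(A) ≈ [6.0, 1.30278, -2.30278] (distinct, 5 d.p.).
Lovász (edge-transitive): ϑ = −13·(-sqrt(13)/2 - 1/2)/((6)−(-sqrt(13)/2 - 1/2)) = sqrt(13).
= 3.6056… (decimal).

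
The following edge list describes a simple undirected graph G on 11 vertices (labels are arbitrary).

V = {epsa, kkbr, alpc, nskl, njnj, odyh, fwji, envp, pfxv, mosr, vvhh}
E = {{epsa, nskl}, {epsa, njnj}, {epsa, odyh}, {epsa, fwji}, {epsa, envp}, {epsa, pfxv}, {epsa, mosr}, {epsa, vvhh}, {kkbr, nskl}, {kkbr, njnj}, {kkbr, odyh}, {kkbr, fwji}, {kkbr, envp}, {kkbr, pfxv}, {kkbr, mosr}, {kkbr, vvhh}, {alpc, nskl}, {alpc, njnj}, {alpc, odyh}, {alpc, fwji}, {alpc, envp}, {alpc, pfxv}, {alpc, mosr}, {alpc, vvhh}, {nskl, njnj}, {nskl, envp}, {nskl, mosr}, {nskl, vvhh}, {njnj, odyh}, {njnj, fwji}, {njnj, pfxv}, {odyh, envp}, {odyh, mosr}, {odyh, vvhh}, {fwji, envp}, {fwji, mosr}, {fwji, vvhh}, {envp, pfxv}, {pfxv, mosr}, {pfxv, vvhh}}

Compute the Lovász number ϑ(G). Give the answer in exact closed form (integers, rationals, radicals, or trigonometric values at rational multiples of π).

deg(kkbr) = 8; N(kkbr) = {nskl, njnj, odyh, fwji, envp, pfxv, mosr, vvhh}.
N(nskl) = {epsa, kkbr, alpc, njnj, envp, mosr, vvhh}, |N(nskl)| = 7.
deg(njnj) = 7; N(njnj) = {epsa, kkbr, alpc, nskl, odyh, fwji, pfxv}.
N(pfxv) = {epsa, kkbr, alpc, njnj, envp, mosr, vvhh}, |N(pfxv)| = 7.
G = K_{4,4,3}: α = 4 = χ(Ḡ), so ϑ = 4.
ϑ(G) ≈ 4.00000000.
Check 4 ≤ 4 ≤ 4: collapsed.

4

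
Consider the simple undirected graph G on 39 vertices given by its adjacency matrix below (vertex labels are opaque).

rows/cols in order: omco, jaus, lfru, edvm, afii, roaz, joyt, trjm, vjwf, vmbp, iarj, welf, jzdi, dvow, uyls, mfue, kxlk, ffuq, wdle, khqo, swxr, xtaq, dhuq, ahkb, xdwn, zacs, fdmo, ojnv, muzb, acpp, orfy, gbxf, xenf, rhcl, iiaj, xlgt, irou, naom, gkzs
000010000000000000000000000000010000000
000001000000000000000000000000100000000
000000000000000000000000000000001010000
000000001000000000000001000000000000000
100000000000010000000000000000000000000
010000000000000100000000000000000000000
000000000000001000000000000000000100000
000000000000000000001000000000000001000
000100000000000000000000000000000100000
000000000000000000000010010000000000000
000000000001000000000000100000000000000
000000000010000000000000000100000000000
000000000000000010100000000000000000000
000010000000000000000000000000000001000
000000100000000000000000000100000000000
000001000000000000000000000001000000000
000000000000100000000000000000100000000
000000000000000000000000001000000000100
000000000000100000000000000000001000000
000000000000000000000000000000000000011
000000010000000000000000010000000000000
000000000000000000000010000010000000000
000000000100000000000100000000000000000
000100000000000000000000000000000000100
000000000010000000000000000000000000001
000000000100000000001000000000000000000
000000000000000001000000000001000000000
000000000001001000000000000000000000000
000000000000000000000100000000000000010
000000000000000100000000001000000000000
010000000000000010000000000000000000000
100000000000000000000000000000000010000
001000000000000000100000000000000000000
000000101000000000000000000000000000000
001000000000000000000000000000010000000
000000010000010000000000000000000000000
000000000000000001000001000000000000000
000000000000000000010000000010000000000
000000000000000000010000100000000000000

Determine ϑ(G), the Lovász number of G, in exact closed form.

N(edvm) = {vjwf, ahkb}, |N(edvm)| = 2.
N(dhuq) = {vmbp, xtaq}, |N(dhuq)| = 2.
deg(irou) = 2; N(irou) = {ffuq, ahkb}.
deg(dvow) = 2; N(dvow) = {afii, xlgt}.
2-regular, N=39; connected 2-regular on 39 ⇒ C_{39}.
A has 20 distinct eigenvalues ≈ [2.0, 1.974101, 1.897073, 1.770912, 1.598886, 1.385449, 1.136129, 0.857385, 0.556435, 0.241073, -0.080532, -0.400051, -0.70921, -1.0, -1.264891, -1.497021, -1.69038, -1.839959, -1.941884, -1.993515].
ϑ = −N·λ_min/(λ_max−λ_min) = −39·(-2*cos(pi/39))/(2−(-2*cos(pi/39))) = 39*cos(pi/39)/(cos(pi/39) + 1).
Numerically 19.4683324.
Sandwich: α(G)=19 ≤ ϑ(G)=39*cos(pi/39)/(cos(pi/39) + 1) ≤ χ(Ḡ)=20 (both strict).

39*cos(pi/39)/(cos(pi/39) + 1)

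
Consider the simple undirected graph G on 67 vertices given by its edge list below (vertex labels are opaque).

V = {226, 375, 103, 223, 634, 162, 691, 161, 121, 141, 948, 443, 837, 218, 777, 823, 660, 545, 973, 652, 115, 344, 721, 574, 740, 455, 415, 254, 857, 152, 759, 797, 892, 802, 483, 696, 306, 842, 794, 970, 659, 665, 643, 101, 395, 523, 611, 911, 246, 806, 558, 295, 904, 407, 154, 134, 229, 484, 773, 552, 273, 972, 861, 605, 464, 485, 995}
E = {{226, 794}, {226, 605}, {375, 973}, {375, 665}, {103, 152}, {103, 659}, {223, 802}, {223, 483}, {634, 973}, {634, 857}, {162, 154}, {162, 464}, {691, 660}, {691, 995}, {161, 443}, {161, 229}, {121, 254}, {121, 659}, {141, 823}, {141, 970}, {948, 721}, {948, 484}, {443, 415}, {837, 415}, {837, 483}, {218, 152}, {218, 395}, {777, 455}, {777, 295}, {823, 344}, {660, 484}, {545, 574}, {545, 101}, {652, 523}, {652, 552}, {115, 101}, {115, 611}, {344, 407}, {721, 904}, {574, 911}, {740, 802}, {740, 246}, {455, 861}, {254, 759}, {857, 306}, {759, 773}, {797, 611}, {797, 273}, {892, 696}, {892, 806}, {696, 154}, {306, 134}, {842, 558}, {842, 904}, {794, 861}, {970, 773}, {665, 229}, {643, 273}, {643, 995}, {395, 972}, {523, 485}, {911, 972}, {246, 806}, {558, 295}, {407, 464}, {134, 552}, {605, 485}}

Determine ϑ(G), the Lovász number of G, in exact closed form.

67*cos(pi/67)/(cos(pi/67) + 1)

deg(154) = 2; N(154) = {162, 696}.
Vertex 254 has 2 neighbors: 121, 759.
N(904) = {721, 842}, |N(904)| = 2.
deg(794) = 2; N(794) = {226, 861}.
2-regular, N=67; connected 2-regular on 67 ⇒ C_{67}.
Distinct eigenvalues (to 3 d.p.): [2.0, 1.991, 1.965, 1.921, 1.861, 1.784, 1.692, 1.584, 1.463, 1.329, 1.183, 1.027, 0.862, 0.689, 0.51, 0.327, 0.141, -0.047, -0.234, -0.419, -0.6, -0.776, -0.945, -1.106, -1.257, -1.398, -1.525, -1.64, -1.74, -1.825, -1.893, -1.945, -1.98, -1.998].
λ_max=2, λ_min=-2*cos(pi/67); ϑ = −67·λ_min/(λ_max−λ_min) = 67*cos(pi/67)/(cos(pi/67) + 1).
= 33.4815798… (decimal).
α=33, χ(Ḡ)=34; ϑ=67*cos(pi/67)/(cos(pi/67) + 1) lies between (both strict).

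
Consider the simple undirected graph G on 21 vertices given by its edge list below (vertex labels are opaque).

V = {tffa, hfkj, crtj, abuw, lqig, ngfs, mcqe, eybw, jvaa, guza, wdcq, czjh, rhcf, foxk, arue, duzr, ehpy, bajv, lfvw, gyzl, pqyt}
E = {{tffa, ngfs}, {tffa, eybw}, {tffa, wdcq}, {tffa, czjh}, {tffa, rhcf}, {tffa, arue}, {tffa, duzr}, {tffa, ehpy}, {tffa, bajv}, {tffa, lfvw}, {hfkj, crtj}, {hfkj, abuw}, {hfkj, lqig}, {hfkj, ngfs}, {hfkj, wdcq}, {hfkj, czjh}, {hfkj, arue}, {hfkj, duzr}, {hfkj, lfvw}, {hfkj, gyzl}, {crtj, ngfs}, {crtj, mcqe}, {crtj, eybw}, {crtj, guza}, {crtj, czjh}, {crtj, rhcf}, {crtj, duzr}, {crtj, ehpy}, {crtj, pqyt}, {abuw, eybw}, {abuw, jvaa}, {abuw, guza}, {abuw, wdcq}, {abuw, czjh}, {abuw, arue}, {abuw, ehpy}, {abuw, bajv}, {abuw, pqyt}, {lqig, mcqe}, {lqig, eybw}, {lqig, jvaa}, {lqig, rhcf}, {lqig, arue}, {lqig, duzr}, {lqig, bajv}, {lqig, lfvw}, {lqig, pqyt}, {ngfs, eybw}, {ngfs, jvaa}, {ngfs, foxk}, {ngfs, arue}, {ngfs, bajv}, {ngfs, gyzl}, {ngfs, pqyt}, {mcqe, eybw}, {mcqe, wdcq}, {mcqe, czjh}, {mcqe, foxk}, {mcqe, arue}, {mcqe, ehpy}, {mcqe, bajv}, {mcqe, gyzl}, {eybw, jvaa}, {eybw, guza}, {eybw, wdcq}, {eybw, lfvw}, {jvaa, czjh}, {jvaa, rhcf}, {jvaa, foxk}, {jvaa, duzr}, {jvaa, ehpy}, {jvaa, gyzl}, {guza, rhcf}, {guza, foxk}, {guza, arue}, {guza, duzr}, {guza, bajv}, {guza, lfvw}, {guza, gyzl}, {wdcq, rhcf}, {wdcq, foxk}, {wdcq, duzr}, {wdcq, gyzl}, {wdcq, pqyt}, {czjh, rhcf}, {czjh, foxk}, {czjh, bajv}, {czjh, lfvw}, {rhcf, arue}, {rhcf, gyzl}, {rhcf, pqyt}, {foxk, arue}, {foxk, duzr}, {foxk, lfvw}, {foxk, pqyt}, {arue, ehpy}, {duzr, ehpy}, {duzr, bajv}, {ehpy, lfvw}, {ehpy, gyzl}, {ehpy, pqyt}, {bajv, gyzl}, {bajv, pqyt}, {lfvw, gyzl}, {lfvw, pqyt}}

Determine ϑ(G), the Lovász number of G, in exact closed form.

6

deg(hfkj) = 10; N(hfkj) = {crtj, abuw, lqig, ngfs, wdcq, czjh, arue, duzr, lfvw, gyzl}.
N(tffa) = {ngfs, eybw, wdcq, czjh, rhcf, arue, duzr, ehpy, bajv, lfvw}, |N(tffa)| = 10.
deg(crtj) = 10; N(crtj) = {hfkj, ngfs, mcqe, eybw, guza, czjh, rhcf, duzr, ehpy, pqyt}.
deg(gyzl) = 10; N(gyzl) = {hfkj, ngfs, mcqe, jvaa, guza, wdcq, rhcf, ehpy, bajv, lfvw}.
Every vertex has degree 10 (N=21); Kneser-type, 2-subsets of [7].
Distinct eigenvalues (to 5 d.p.): [10.0, 1.0, -4.0].
Lovász: ϑ = −21(-4)/(10+-1*(-4)) = 6.
= 6.0000… (decimal).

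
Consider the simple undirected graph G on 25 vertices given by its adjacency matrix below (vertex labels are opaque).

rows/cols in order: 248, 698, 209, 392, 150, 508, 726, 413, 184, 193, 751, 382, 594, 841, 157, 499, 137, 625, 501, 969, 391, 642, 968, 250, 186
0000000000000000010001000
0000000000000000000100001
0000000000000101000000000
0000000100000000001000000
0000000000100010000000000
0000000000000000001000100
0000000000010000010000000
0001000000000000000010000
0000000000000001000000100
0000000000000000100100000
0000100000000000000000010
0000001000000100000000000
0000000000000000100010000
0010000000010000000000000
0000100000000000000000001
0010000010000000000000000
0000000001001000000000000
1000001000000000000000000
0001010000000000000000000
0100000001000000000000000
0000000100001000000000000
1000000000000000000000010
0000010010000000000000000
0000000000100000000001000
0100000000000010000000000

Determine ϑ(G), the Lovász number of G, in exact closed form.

25*cos(pi/25)/(cos(pi/25) + 1)

Vertex 391 has 2 neighbors: 413, 594.
Vertex 751 has 2 neighbors: 150, 250.
deg(382) = 2; N(382) = {726, 841}.
N(968) = {508, 184}, |N(968)| = 2.
Regular of degree 2 on 25 vertices: a single 25-cycle (edge-transitive).
The 13 distinct eigenvalues: [2.0, 1.937, 1.753, 1.458, 1.072, 0.618, 0.126, -0.375, -0.852, -1.275, -1.618, -1.86, -1.984].
−25·(-2*cos(pi/25)) / ((2)−(-2*cos(pi/25))) = 25*cos(pi/25)/(cos(pi/25) + 1) = ϑ(G).
ϑ(G) ≈ 12.450522.
Sandwich: α(G)=12 ≤ ϑ(G)=25*cos(pi/25)/(cos(pi/25) + 1) ≤ χ(Ḡ)=13 (both strict).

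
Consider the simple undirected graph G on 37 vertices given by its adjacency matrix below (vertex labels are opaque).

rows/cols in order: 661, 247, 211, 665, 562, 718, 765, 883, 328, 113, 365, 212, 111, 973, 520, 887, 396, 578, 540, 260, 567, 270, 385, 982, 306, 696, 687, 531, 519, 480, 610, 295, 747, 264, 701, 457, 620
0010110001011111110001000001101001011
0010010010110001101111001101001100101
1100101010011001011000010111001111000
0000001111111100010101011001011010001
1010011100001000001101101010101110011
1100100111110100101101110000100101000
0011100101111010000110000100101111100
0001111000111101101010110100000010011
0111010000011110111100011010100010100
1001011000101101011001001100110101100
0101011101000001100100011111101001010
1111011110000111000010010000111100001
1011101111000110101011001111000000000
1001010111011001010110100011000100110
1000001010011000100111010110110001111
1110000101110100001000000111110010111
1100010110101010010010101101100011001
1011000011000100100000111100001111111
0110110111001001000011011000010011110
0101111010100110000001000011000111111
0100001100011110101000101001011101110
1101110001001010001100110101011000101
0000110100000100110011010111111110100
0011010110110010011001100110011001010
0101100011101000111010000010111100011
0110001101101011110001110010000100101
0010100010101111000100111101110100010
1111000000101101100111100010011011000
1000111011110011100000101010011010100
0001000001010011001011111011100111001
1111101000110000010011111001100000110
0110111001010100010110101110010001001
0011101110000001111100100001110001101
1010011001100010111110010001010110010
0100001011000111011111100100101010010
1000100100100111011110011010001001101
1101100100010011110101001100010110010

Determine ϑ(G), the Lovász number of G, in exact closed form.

sqrt(37)

deg(973) = 18; N(973) = {661, 665, 718, 883, 328, 113, 212, 111, 887, 578, 260, 567, 385, 687, 531, 295, 701, 457}.
N(295) = {247, 211, 562, 718, 765, 113, 212, 973, 578, 260, 567, 385, 306, 696, 687, 480, 264, 620}, |N(295)| = 18.
N(531) = {661, 247, 211, 665, 365, 111, 973, 887, 396, 260, 567, 270, 385, 687, 480, 610, 747, 264}, |N(531)| = 18.
N(247) = {211, 718, 328, 365, 212, 887, 396, 540, 260, 567, 270, 306, 696, 531, 610, 295, 701, 620}, |N(247)| = 18.
G on 37 vertices is 18-regular; strongly regular (37,18,8,9).
spec(A) ≈ [18.0, 2.541, -3.541] (distinct, 3 d.p.).
With N=37: ϑ(G) = 37·(-(-sqrt(37)/2 - 1/2))/(18−(-sqrt(37)/2 - 1/2)) = sqrt(37).
= 6.08276… (decimal).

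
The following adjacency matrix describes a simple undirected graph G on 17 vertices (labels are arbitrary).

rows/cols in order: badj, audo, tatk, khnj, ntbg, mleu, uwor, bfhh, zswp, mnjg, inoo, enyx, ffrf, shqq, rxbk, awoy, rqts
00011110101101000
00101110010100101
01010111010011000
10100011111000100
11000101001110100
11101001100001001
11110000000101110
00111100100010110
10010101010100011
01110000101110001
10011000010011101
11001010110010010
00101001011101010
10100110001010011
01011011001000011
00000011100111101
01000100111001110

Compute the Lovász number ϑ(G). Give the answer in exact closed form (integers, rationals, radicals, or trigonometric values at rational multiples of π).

sqrt(17)

Vertex ffrf has 8 neighbors: tatk, ntbg, bfhh, mnjg, inoo, enyx, shqq, awoy.
deg(rxbk) = 8; N(rxbk) = {audo, khnj, ntbg, uwor, bfhh, inoo, awoy, rqts}.
deg(khnj) = 8; N(khnj) = {badj, tatk, uwor, bfhh, zswp, mnjg, inoo, rxbk}.
N(awoy) = {uwor, bfhh, zswp, enyx, ffrf, shqq, rxbk, rqts}, |N(awoy)| = 8.
G on 17 vertices is 8-regular; strongly regular (17,8,3,4).
The 3 distinct eigenvalues: [8.0, 1.56155, -2.56155].
With N=17: ϑ(G) = 17·(-(-sqrt(17)/2 - 1/2))/(8−(-sqrt(17)/2 - 1/2)) = sqrt(17).
Numerically 4.123106.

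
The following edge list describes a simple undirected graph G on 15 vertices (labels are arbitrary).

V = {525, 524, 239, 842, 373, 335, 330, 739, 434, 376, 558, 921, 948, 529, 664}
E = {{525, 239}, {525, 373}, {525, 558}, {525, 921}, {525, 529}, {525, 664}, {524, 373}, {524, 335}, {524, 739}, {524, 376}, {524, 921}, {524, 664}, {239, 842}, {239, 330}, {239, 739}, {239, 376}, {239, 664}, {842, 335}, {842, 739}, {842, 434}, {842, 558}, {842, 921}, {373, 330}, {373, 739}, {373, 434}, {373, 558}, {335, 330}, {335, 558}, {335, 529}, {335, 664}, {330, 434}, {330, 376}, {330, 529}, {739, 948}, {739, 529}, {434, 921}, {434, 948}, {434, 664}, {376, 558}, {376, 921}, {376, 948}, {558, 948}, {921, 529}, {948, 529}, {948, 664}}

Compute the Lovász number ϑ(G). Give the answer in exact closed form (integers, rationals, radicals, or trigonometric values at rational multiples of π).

5

Vertex 529 has 6 neighbors: 525, 335, 330, 739, 921, 948.
Vertex 558 has 6 neighbors: 525, 842, 373, 335, 376, 948.
Vertex 921 has 6 neighbors: 525, 524, 842, 434, 376, 529.
Vertex 335 has 6 neighbors: 524, 842, 330, 558, 529, 664.
deg(v) = 6 for all v (|V|=15); this is K(6,2), the Kneser graph.
A has 3 distinct eigenvalues ≈ [6.0, 1.0, -3.0].
ϑ = −N·λ_min/(λ_max−λ_min) = −15·(-3)/(6−(-3)) = 5.
ϑ(G) ≈ 5.0000000.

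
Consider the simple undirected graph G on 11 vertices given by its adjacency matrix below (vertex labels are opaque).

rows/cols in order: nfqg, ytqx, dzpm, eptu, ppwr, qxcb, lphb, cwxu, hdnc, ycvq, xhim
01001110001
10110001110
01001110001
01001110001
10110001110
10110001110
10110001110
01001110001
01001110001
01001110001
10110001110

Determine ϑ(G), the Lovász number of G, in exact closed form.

6

N(xhim) = {nfqg, dzpm, eptu, cwxu, hdnc, ycvq}, |N(xhim)| = 6.
Vertex dzpm has 5 neighbors: ytqx, ppwr, qxcb, lphb, xhim.
deg(eptu) = 5; N(eptu) = {ytqx, ppwr, qxcb, lphb, xhim}.
Vertex cwxu has 5 neighbors: ytqx, ppwr, qxcb, lphb, xhim.
2 parts of sizes [6, 5]; α(G) = 6 = ϑ (perfect).
= 6.000000… (decimal).
Lovász sandwich 6 ≤ 6 ≤ 6: collapsed.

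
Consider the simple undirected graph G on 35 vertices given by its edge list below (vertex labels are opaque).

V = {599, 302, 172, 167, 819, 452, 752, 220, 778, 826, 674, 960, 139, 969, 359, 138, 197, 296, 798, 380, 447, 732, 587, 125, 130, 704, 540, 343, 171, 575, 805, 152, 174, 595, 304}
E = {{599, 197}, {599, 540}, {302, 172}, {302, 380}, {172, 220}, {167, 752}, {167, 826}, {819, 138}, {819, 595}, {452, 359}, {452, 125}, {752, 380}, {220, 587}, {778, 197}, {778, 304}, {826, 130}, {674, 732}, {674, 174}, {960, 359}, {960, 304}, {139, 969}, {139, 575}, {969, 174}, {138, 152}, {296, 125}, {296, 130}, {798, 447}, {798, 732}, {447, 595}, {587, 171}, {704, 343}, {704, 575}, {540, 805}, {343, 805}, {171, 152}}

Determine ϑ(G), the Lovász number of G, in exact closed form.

35*cos(pi/35)/(cos(pi/35) + 1)

Vertex 778 has 2 neighbors: 197, 304.
deg(752) = 2; N(752) = {167, 380}.
N(587) = {220, 171}, |N(587)| = 2.
deg(540) = 2; N(540) = {599, 805}.
2-regular, N=35; this is C_{35}, the 35-cycle.
A has 18 distinct eigenvalues ≈ [2.0, 1.968, 1.872, 1.717, 1.506, 1.247, 0.948, 0.618, 0.268, -0.09, -0.445, -0.786, -1.102, -1.382, -1.618, -1.802, -1.928, -1.992].
ϑ = −N·λ_min/(λ_max−λ_min) = −35·(-2*cos(pi/35))/(2−(-2*cos(pi/35))) = 35*cos(pi/35)/(cos(pi/35) + 1).
≈ 17.464704 (to 6 d.p.).
α=17, χ(Ḡ)=18; ϑ=35*cos(pi/35)/(cos(pi/35) + 1) lies between (both strict).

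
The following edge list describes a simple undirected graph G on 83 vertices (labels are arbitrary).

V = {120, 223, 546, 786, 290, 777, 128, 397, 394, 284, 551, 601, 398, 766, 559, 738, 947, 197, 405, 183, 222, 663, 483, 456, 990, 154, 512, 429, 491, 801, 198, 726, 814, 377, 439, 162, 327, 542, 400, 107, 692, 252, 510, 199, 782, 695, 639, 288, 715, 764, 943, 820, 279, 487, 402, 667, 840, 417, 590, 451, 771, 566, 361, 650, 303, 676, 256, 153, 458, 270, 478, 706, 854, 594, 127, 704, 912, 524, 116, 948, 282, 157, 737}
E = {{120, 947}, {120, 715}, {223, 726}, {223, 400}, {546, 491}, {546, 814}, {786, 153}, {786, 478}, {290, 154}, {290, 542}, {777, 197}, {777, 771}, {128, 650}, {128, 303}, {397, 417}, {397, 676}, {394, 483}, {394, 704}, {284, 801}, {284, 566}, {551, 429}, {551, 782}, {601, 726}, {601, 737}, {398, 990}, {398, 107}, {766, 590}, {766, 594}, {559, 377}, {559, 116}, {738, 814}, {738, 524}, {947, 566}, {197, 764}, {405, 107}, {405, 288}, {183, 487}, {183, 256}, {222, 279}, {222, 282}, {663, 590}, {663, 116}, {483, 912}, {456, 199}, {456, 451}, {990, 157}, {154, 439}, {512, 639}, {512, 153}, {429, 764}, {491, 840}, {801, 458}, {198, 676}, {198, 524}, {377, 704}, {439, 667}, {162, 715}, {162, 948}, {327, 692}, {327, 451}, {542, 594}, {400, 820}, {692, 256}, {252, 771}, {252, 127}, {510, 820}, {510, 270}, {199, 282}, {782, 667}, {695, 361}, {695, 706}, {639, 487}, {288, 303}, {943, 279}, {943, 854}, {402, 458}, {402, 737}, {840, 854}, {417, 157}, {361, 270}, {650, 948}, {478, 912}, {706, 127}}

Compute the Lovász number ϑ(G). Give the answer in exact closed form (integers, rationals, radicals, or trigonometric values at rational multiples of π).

Vertex 405 has 2 neighbors: 107, 288.
N(377) = {559, 704}, |N(377)| = 2.
N(706) = {695, 127}, |N(706)| = 2.
N(766) = {590, 594}, |N(766)| = 2.
G on 83 vertices is 2-regular; connected 2-regular on 83 ⇒ C_{83}.
spec(A) ≈ [2.0, 1.994, 1.977, 1.949, 1.909, 1.858, 1.797, 1.726, 1.644, 1.553, 1.454, 1.346, 1.23, 1.107, 0.978, 0.843, 0.704, 0.56, 0.413, 0.264, 0.113, -0.038, -0.189, -0.339, -0.487, -0.632, -0.774, -0.911, -1.043, -1.169, -1.289, -1.401, -1.505, -1.6, -1.686, -1.763, -1.829, -1.885, -1.93, -1.964, -1.987, -1.999] (distinct, 3 d.p.).
Lovász (edge-transitive): ϑ = −83·(-2*cos(pi/83))/((2)−(-2*cos(pi/83))) = 83*cos(pi/83)/(cos(pi/83) + 1).
≈ 41.4851326 (to 7 d.p.).
Lovász sandwich 41 ≤ 83*cos(pi/83)/(cos(pi/83) + 1) ≤ 42: both strict.

83*cos(pi/83)/(cos(pi/83) + 1)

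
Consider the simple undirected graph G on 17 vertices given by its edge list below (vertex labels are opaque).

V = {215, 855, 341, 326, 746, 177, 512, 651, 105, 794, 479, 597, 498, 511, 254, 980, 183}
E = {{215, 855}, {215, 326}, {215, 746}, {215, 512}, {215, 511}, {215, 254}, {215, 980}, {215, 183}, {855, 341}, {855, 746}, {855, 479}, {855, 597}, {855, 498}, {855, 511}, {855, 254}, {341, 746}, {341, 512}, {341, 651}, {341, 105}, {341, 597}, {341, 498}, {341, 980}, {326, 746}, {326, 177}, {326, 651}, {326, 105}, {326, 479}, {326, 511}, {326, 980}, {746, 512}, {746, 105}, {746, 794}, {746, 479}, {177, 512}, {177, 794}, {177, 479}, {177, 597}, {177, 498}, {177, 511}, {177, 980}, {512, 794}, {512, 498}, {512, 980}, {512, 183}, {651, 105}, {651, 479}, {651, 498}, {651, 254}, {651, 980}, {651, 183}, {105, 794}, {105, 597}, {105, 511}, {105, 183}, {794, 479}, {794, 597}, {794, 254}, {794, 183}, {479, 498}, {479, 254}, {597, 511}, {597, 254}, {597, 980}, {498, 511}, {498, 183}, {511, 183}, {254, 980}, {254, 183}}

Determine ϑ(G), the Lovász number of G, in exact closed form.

sqrt(17)

N(597) = {855, 341, 177, 105, 794, 511, 254, 980}, |N(597)| = 8.
N(511) = {215, 855, 326, 177, 105, 597, 498, 183}, |N(511)| = 8.
Vertex 254 has 8 neighbors: 215, 855, 651, 794, 479, 597, 980, 183.
N(215) = {855, 326, 746, 512, 511, 254, 980, 183}, |N(215)| = 8.
Every vertex has degree 8 (N=17); Paley(17): SR with (k,λ,μ)=(8,3,4).
spec(A) ≈ [8.0, 1.561553, -2.561553] (distinct, 6 d.p.).
Lovász (edge-transitive): ϑ = −17·(-sqrt(17)/2 - 1/2)/((8)−(-sqrt(17)/2 - 1/2)) = sqrt(17).
≈ 4.12310563 (to 8 d.p.).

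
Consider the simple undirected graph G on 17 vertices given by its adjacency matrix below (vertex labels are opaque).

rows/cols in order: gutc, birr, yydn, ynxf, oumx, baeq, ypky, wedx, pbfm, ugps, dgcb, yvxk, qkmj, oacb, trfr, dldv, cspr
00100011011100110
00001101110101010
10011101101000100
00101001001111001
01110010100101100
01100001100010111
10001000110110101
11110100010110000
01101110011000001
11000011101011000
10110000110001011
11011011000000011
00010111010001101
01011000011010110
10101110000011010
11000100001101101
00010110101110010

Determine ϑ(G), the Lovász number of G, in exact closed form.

Vertex baeq has 8 neighbors: birr, yydn, wedx, pbfm, qkmj, trfr, dldv, cspr.
deg(wedx) = 8; N(wedx) = {gutc, birr, yydn, ynxf, baeq, ugps, yvxk, qkmj}.
N(ugps) = {gutc, birr, ypky, wedx, pbfm, dgcb, qkmj, oacb}, |N(ugps)| = 8.
N(dgcb) = {gutc, yydn, ynxf, pbfm, ugps, oacb, dldv, cspr}, |N(dgcb)| = 8.
G on 17 vertices is 8-regular; Paley(17): SR with (k,λ,μ)=(8,3,4).
A has 3 distinct eigenvalues ≈ [8.0, 1.56155, -2.56155].
ϑ = −N·λ_min/(λ_max−λ_min) = −17·(-sqrt(17)/2 - 1/2)/(8−(-sqrt(17)/2 - 1/2)) = sqrt(17).
Numerically 4.1231.

sqrt(17)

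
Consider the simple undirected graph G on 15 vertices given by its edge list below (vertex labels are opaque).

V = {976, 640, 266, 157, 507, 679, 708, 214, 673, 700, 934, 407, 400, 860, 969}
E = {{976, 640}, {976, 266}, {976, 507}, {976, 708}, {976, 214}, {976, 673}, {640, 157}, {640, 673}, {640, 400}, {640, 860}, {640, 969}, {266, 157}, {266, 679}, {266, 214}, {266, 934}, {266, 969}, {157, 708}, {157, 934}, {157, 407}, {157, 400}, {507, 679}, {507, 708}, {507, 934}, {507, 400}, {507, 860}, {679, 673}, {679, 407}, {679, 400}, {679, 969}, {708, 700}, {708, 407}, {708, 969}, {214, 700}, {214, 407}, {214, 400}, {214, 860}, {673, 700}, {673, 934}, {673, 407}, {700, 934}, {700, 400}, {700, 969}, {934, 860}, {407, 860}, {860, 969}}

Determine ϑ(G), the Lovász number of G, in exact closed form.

N(266) = {976, 157, 679, 214, 934, 969}, |N(266)| = 6.
deg(214) = 6; N(214) = {976, 266, 700, 407, 400, 860}.
Vertex 860 has 6 neighbors: 640, 507, 214, 934, 407, 969.
N(507) = {976, 679, 708, 934, 400, 860}, |N(507)| = 6.
deg(v) = 6 for all v (|V|=15); Kneser-type, 2-subsets of [6].
spec(A) ≈ [6.0, 1.0, -3.0] (distinct, 6 d.p.).
−15·(-3) / ((6)−(-3)) = 5 = ϑ(G).
≈ 5.0000000 (to 7 d.p.).

5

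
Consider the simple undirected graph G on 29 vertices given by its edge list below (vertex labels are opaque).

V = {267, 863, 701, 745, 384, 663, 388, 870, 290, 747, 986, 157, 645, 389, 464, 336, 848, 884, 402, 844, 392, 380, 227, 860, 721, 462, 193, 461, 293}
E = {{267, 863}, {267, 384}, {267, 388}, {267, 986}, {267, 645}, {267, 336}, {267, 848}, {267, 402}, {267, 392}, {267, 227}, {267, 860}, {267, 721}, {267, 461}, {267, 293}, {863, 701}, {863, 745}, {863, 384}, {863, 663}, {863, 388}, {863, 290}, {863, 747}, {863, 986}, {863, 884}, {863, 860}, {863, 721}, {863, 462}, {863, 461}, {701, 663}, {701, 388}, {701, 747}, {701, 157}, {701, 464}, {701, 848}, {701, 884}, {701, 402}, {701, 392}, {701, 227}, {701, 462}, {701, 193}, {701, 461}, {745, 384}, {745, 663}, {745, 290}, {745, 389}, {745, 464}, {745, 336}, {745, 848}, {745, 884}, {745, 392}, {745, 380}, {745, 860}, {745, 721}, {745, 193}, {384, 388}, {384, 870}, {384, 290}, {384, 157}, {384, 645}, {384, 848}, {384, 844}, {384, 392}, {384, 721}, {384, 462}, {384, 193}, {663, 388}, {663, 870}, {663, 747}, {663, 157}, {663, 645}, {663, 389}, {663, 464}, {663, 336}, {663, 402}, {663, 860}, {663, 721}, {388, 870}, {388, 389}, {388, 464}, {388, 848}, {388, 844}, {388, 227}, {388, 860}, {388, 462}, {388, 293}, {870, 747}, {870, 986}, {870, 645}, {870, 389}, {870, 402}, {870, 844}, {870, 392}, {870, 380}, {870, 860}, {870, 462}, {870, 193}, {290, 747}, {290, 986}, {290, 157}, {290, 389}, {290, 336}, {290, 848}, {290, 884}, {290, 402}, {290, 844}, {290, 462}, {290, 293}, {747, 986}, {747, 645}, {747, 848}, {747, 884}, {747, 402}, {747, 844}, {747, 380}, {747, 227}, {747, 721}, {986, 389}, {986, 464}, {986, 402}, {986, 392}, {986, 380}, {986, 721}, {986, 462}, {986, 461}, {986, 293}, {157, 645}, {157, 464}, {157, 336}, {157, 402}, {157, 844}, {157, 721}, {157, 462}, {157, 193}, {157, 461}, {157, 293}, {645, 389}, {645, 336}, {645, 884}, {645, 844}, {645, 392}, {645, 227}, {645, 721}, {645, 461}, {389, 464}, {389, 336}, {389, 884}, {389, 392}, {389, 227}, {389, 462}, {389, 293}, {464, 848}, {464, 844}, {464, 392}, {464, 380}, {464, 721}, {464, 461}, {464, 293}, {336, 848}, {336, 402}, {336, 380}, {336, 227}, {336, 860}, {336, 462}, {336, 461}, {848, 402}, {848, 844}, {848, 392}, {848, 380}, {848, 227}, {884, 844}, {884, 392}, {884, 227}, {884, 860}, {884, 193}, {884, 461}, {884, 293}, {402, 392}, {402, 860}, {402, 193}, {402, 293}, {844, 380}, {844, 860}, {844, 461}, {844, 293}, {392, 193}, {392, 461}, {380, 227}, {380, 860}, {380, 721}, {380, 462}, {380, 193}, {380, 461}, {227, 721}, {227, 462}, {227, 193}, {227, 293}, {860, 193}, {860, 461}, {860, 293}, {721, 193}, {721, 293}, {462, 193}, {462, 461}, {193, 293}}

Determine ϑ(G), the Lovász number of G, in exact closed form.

sqrt(29)

deg(663) = 14; N(663) = {863, 701, 745, 388, 870, 747, 157, 645, 389, 464, 336, 402, 860, 721}.
deg(721) = 14; N(721) = {267, 863, 745, 384, 663, 747, 986, 157, 645, 464, 380, 227, 193, 293}.
N(227) = {267, 701, 388, 747, 645, 389, 336, 848, 884, 380, 721, 462, 193, 293}, |N(227)| = 14.
deg(402) = 14; N(402) = {267, 701, 663, 870, 290, 747, 986, 157, 336, 848, 392, 860, 193, 293}.
Every vertex has degree 14 (N=29); strongly regular (29,14,6,7).
The 3 distinct eigenvalues: [14.0, 2.19258, -3.19258].
Lovász: ϑ = −29(-sqrt(29)/2 - 1/2)/(14+-(-sqrt(29)/2 - 1/2)) = sqrt(29).
Numerically 5.38516481.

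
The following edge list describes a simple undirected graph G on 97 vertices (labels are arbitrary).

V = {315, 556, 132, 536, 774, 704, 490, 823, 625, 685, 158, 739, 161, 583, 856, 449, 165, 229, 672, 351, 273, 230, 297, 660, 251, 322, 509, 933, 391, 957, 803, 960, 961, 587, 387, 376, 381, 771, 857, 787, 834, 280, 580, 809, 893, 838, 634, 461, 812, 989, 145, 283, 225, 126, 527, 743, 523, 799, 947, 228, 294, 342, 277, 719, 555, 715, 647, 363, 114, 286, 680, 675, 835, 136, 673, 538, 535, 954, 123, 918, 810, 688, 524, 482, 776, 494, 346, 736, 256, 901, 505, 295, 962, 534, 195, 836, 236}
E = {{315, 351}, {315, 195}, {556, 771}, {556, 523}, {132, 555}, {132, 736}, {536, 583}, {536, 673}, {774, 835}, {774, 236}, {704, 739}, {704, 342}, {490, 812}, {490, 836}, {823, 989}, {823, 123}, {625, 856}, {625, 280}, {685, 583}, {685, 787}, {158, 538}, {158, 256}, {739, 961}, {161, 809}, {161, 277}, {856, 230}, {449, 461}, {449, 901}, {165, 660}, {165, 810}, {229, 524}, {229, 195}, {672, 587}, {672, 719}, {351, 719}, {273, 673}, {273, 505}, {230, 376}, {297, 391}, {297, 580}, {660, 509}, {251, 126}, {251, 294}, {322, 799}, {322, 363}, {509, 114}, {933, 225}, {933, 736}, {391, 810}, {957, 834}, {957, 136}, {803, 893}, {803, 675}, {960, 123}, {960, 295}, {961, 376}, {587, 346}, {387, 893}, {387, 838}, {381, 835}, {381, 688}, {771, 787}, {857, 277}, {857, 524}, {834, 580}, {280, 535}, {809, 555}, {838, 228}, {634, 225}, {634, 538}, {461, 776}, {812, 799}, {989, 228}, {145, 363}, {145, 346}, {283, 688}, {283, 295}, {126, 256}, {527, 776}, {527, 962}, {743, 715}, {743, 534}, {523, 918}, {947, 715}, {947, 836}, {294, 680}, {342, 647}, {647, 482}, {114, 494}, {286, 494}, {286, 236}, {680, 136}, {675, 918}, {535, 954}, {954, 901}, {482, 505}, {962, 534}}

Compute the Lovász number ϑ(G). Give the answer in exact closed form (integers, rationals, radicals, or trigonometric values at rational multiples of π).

97*cos(pi/97)/(cos(pi/97) + 1)

Vertex 297 has 2 neighbors: 391, 580.
Vertex 901 has 2 neighbors: 449, 954.
deg(126) = 2; N(126) = {251, 256}.
deg(256) = 2; N(256) = {158, 126}.
deg(v) = 2 for all v (|V|=97); this is C_{97}, the 97-cycle.
The 49 distinct eigenvalues: [2.0, 1.99581, 1.98324, 1.96236, 1.93324, 1.89602, 1.85084, 1.7979, 1.73742, 1.66966, 1.59489, 1.51343, 1.42562, 1.33183, 1.23246, 1.12791, 1.01864, 0.90509, 0.78775, 0.6671, 0.54366, 0.41794, 0.29046, 0.16176, 0.03239, -0.09712, -0.22623, -0.35438, -0.48105, -0.6057, -0.72781, -0.84687, -0.96237, -1.07384, -1.1808, -1.28282, -1.37945, -1.47029, -1.55497, -1.63313, -1.70443, -1.76859, -1.82533, -1.87441, -1.91563, -1.94882, -1.97383, -1.99057, -1.99895].
Lovász (edge-transitive): ϑ = −97·(-2*cos(pi/97))/((2)−(-2*cos(pi/97))) = 97*cos(pi/97)/(cos(pi/97) + 1).
ϑ(G) ≈ 48.487279214.
48 ≤ 97*cos(pi/97)/(cos(pi/97) + 1) ≤ 49: both strict.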